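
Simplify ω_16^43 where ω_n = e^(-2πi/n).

Since ω_16^16 = 1, powers reduce modulo 16.
43 mod 16 = 11
So ω_16^43 = ω_16^11 = e^(-2πi·11/16)

ω_16^43 = ω_16^11 = -0.3827+0.9239i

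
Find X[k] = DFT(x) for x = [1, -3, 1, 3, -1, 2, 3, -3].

X[k] = Σ(n=0 to 7) x[n] · ω_8^(nk)
where ω_8 = e^(-2πi/8)

Computing each X[k]:
X[0] = 3
X[1] = -5.7782+1.2929i
X[2] = -4+1i
X[3] = 9.7782-2.7071i
X[4] = 5
X[5] = 9.7782+2.7071i
X[6] = -4-1i
X[7] = -5.7782-1.2929i

X = [3, -5.7782+1.2929i, -4+1i, 9.7782-2.7071i, 5, 9.7782+2.7071i, -4-1i, -5.7782-1.2929i]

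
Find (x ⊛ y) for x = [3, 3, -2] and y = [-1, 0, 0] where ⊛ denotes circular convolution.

(x ⊛ y)[n] = Σ(m=0 to 2) x[m] · y[(n-m) mod 3]

Computing each output sample:
(x ⊛ y)[0] = -3
(x ⊛ y)[1] = -3
(x ⊛ y)[2] = 2

x ⊛ y = [-3, -3, 2]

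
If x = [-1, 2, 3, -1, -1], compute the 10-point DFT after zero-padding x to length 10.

Original 5-point DFT: [2, -2.3090-5.2043i, -1.1910+2.0409i, -1.1910-2.0409i, -2.3090+5.2043i]
Zero-padded 10-point DFT provides frequency interpolation.

DFT_10([x, 0, ...]) = [2, 2.6631-2.4899i, -2.3090-5.2043i, -5.1631+0.2245i, -1.1910+2.0409i, 0, -1.1910-2.0409i, -5.1631-0.2245i, -2.3090+5.2043i, 2.6631+2.4899i]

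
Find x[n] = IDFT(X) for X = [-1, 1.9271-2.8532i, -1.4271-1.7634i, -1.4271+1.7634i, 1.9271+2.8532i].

x[n] = (1/5) Σ(k=0 to 4) X[k] · e^(2πikn/5)

Computing each x[n]:
x[0] = 0
x[1] = 2
x[2] = -1
x[3] = -1
x[4] = -1

x = [0, 2, -1, -1, -1]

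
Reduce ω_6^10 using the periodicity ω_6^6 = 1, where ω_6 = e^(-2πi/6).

Since ω_6^6 = 1, powers reduce modulo 6.
10 mod 6 = 4
So ω_6^10 = ω_6^4 = e^(-2πi·4/6)

ω_6^10 = ω_6^4 = -0.5000+0.8660i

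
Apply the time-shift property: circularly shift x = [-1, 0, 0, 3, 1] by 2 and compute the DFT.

Time shift by 2: X_shifted[k] = ω_5^(2k) · X[k]
Shifted x = [3, 1, -1, 0, 0]

DFT(x[n-2]) = [3, 4.1180-0.3633i, 1.8820-1.5388i, 1.8820+1.5388i, 4.1180+0.3633i]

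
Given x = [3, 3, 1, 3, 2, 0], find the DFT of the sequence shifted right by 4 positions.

Time shift by 4: X_shifted[k] = ω_6^(4k) · X[k]
Shifted x = [1, 3, 2, 0, 3, 3]

DFT(x[n-4]) = [12, 1.5000+0.8660i, -4.5000-0.8660i, 0, -4.5000+0.8660i, 1.5000-0.8660i]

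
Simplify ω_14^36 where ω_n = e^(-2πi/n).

Since ω_14^14 = 1, powers reduce modulo 14.
36 mod 14 = 8
So ω_14^36 = ω_14^8 = e^(-2πi·8/14)

ω_14^36 = ω_14^8 = -0.9010+0.4339i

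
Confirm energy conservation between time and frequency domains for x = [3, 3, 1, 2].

Time domain:
Σ|x[n]|² = |3|² + |3|² + |1|² + |2|² = 23.0000

Frequency domain:
(1/4)Σ|X[k]|² = (1/4)(|9|² + |2-1i|² + |-1|² + |2+1i|²) = (1/4)·92.0000 = 23.0000

Both sides agree, confirming Parseval's theorem.

Σ|x[n]|² = (1/N)Σ|X[k]|² = 23.0000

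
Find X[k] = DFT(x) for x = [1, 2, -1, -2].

X[k] = Σ(n=0 to 3) x[n] · ω_4^(nk)
where ω_4 = e^(-2πi/4)

Computing each X[k]:
X[0] = 0
X[1] = 2-4i
X[2] = 0
X[3] = 2+4i

X = [0, 2-4i, 0, 2+4i]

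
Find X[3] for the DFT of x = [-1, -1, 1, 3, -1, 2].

X[3] = Σ(n=0 to 5) x[n] · ω_6^(3n) where ω_6 = e^(-2πi/6)
= (-1)·ω_6^0 + (-1)·ω_6^3 + (1)·ω_6^6 + (3)·ω_6^9 + (-1)·ω_6^12 + (2)·ω_6^15

X[3] = -5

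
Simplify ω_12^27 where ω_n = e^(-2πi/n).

Since ω_12^12 = 1, powers reduce modulo 12.
27 mod 12 = 3
So ω_12^27 = ω_12^3 = e^(-2πi·3/12)

ω_12^27 = ω_12^3 = -1i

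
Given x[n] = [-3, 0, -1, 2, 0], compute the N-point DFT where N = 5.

X[k] = Σ(n=0 to 4) x[n] · ω_5^(nk)
where ω_5 = e^(-2πi/5)

Computing each X[k]:
X[0] = -2
X[1] = -3.8090+1.7634i
X[2] = -2.6910-2.8532i
X[3] = -2.6910+2.8532i
X[4] = -3.8090-1.7634i

X = [-2, -3.8090+1.7634i, -2.6910-2.8532i, -2.6910+2.8532i, -3.8090-1.7634i]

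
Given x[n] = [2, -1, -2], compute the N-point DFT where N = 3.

X[k] = Σ(n=0 to 2) x[n] · ω_3^(nk)
where ω_3 = e^(-2πi/3)

Computing each X[k]:
X[0] = -1
X[1] = 3.5000-0.8660i
X[2] = 3.5000+0.8660i

X = [-1, 3.5000-0.8660i, 3.5000+0.8660i]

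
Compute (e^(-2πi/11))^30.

Since ω_11^11 = 1, powers reduce modulo 11.
30 mod 11 = 8
So ω_11^30 = ω_11^8 = e^(-2πi·8/11)

ω_11^30 = ω_11^8 = -0.1423+0.9898i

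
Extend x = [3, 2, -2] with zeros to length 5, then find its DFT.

Original 3-point DFT: [3, 3.0000-3.4641i, 3.0000+3.4641i]
Zero-padded 5-point DFT provides frequency interpolation.

DFT_5([x, 0, ...]) = [3, 5.2361-0.7265i, 0.7639-3.0777i, 0.7639+3.0777i, 5.2361+0.7265i]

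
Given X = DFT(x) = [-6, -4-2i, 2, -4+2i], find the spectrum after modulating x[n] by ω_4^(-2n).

Modulation property: DFT(ω_4^(-2n)·x[n]) = X[(k-2) mod 4], so circularly shift X by 2 positions.

X[k-2] = [2, -4+2i, -6, -4-2i]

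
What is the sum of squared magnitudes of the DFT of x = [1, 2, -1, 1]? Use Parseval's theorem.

Parseval: Σ|x[n]|² = (1/N)Σ|X[k]|², so Σ|X[k]|² = N·Σ|x[n]|² = 4·7.0000

Σ|X[k]|² = N·Σ|x[n]|² = 4·7.0000 = 28.0000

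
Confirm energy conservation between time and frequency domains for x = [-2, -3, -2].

Time domain:
Σ|x[n]|² = |-2|² + |-3|² + |-2|² = 17.0000

Frequency domain:
(1/3)Σ|X[k]|² = (1/3)(|-7|² + |0.5000+0.8660i|² + |0.5000-0.8660i|²) = (1/3)·51.0000 = 17.0000

Both sides agree, confirming Parseval's theorem.

Σ|x[n]|² = (1/N)Σ|X[k]|² = 17.0000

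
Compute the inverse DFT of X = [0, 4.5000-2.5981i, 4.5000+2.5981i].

x[n] = (1/3) Σ(k=0 to 2) X[k] · e^(2πikn/3)

Computing each x[n]:
x[0] = 3
x[1] = 0
x[2] = -3

x = [3, 0, -3]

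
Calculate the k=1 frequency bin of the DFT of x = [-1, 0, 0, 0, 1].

X[1] = Σ(n=0 to 4) x[n] · ω_5^(1n) where ω_5 = e^(-2πi/5)
= (-1)·ω_5^0 + (0)·ω_5^1 + (0)·ω_5^2 + (0)·ω_5^3 + (1)·ω_5^4

X[1] = -0.6910+0.9511i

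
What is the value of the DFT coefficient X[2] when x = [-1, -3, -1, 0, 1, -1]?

X[2] = Σ(n=0 to 5) x[n] · ω_6^(2n) where ω_6 = e^(-2πi/6)
= (-1)·ω_6^0 + (-3)·ω_6^2 + (-1)·ω_6^4 + (0)·ω_6^6 + (1)·ω_6^8 + (-1)·ω_6^10

X[2] = 1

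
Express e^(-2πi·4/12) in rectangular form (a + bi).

ω_12^4 = e^(-2πi·4/12)
= cos(-2π·4/12) + i·sin(-2π·4/12)
= cos(-8π/12) + i·sin(-8π/12)

ω_12^4 = cos(-8π/12) + i·sin(-8π/12) = -0.5000-0.8660i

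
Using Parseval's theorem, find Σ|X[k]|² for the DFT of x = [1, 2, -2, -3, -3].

Parseval: Σ|x[n]|² = (1/N)Σ|X[k]|², so Σ|X[k]|² = N·Σ|x[n]|² = 5·27.0000

Σ|X[k]|² = N·Σ|x[n]|² = 5·27.0000 = 135.0000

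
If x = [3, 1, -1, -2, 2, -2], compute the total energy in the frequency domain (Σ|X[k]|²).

Parseval: Σ|x[n]|² = (1/N)Σ|X[k]|², so Σ|X[k]|² = N·Σ|x[n]|² = 6·23.0000

Σ|X[k]|² = N·Σ|x[n]|² = 6·23.0000 = 138.0000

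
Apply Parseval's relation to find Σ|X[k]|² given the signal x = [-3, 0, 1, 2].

Parseval: Σ|x[n]|² = (1/N)Σ|X[k]|², so Σ|X[k]|² = N·Σ|x[n]|² = 4·14.0000

Σ|X[k]|² = N·Σ|x[n]|² = 4·14.0000 = 56.0000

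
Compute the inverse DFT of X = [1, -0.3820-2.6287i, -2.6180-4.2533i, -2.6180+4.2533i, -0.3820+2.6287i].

x[n] = (1/5) Σ(k=0 to 4) X[k] · e^(2πikn/5)

Computing each x[n]:
x[0] = -1
x[1] = 3
x[2] = -1
x[3] = 1
x[4] = -1

x = [-1, 3, -1, 1, -1]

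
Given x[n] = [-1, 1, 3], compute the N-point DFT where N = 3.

X[k] = Σ(n=0 to 2) x[n] · ω_3^(nk)
where ω_3 = e^(-2πi/3)

Computing each X[k]:
X[0] = 3
X[1] = -3.0000+1.7321i
X[2] = -3.0000-1.7321i

X = [3, -3.0000+1.7321i, -3.0000-1.7321i]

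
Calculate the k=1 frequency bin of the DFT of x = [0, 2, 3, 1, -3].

X[1] = Σ(n=0 to 4) x[n] · ω_5^(1n) where ω_5 = e^(-2πi/5)
= (0)·ω_5^0 + (2)·ω_5^1 + (3)·ω_5^2 + (1)·ω_5^3 + (-3)·ω_5^4

X[1] = -3.5451-5.9309i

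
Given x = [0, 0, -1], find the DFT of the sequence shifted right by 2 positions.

Time shift by 2: X_shifted[k] = ω_3^(2k) · X[k]
Shifted x = [0, -1, 0]

DFT(x[n-2]) = [-1, 0.5000+0.8660i, 0.5000-0.8660i]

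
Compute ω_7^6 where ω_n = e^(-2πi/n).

ω_7^6 = e^(-2πi·6/7)
= cos(-2π·6/7) + i·sin(-2π·6/7)
= cos(-12π/7) + i·sin(-12π/7)

ω_7^6 = cos(-12π/7) + i·sin(-12π/7) = 0.6235+0.7818i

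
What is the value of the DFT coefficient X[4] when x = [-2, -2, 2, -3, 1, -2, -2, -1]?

X[4] = Σ(n=0 to 7) x[n] · ω_8^(4n) where ω_8 = e^(-2πi/8)
= (-2)·ω_8^0 + (-2)·ω_8^4 + (2)·ω_8^8 + (-3)·ω_8^12 + (1)·ω_8^16 + (-2)·ω_8^20 + (-2)·ω_8^24 + (-1)·ω_8^28

X[4] = 7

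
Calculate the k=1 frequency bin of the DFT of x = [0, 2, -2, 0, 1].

X[1] = Σ(n=0 to 4) x[n] · ω_5^(1n) where ω_5 = e^(-2πi/5)
= (0)·ω_5^0 + (2)·ω_5^1 + (-2)·ω_5^2 + (0)·ω_5^3 + (1)·ω_5^4

X[1] = 2.5451+0.2245i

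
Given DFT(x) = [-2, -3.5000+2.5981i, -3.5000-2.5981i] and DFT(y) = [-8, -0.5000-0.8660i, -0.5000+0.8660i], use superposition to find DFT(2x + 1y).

By linearity: DFT(2x + 1y) = 2·DFT(x) + 1·DFT(y)
= 2·[-2, -3.5000+2.5981i, -3.5000-2.5981i] + 1·[-8, -0.5000-0.8660i, -0.5000+0.8660i]

Computing element-wise:
Z[0] = 2·(-2) + 1·(-8) = -12
Z[1] = 2·(-3.5000+2.5981i) + 1·(-0.5000-0.8660i) = -7.5000+4.3302i
Z[2] = 2·(-3.5000-2.5981i) + 1·(-0.5000+0.8660i) = -7.5000-4.3302i

DFT(2x + 1y) = 2·X + 1·Y = [-12, -7.5000+4.3302i, -7.5000-4.3302i]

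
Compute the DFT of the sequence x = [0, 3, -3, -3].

X[k] = Σ(n=0 to 3) x[n] · ω_4^(nk)
where ω_4 = e^(-2πi/4)

Computing each X[k]:
X[0] = -3
X[1] = 3-6i
X[2] = -3
X[3] = 3+6i

X = [-3, 3-6i, -3, 3+6i]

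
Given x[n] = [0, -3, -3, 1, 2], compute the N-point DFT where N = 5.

X[k] = Σ(n=0 to 4) x[n] · ω_5^(nk)
where ω_5 = e^(-2πi/5)

Computing each X[k]:
X[0] = -3
X[1] = 1.3090+7.1064i
X[2] = 0.1910-0.8653i
X[3] = 0.1910+0.8653i
X[4] = 1.3090-7.1064i

X = [-3, 1.3090+7.1064i, 0.1910-0.8653i, 0.1910+0.8653i, 1.3090-7.1064i]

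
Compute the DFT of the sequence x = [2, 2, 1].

X[k] = Σ(n=0 to 2) x[n] · ω_3^(nk)
where ω_3 = e^(-2πi/3)

Computing each X[k]:
X[0] = 5
X[1] = 0.5000-0.8660i
X[2] = 0.5000+0.8660i

X = [5, 0.5000-0.8660i, 0.5000+0.8660i]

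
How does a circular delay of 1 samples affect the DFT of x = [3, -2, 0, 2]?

Time shift by 1: X_shifted[k] = ω_4^(1k) · X[k]
Shifted x = [2, 3, -2, 0]

DFT(x[n-1]) = [3, 4-3i, -3, 4+3i]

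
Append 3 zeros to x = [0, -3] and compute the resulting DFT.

Original 2-point DFT: [-3, 3]
Zero-padded 5-point DFT provides frequency interpolation.

DFT_5([x, 0, ...]) = [-3, -0.9271+2.8532i, 2.4271+1.7634i, 2.4271-1.7634i, -0.9271-2.8532i]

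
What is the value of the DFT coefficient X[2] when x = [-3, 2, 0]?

X[2] = Σ(n=0 to 2) x[n] · ω_3^(2n) where ω_3 = e^(-2πi/3)
= (-3)·ω_3^0 + (2)·ω_3^2 + (0)·ω_3^4

X[2] = -4.0000+1.7321i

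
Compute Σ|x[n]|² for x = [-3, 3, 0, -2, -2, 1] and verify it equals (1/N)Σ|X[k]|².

Time domain:
Σ|x[n]|² = |-3|² + |3|² + |0|² + |-2|² + |-2|² + |1|² = 27.0000

Frequency domain:
(1/6)Σ|X[k]|² = (1/6)(|-3|² + |2.0000-3.4641i|² + |-6|² + |-7|² + |-6|² + |2.0000+3.4641i|²) = (1/6)·162.0000 = 27.0000

Both sides agree, confirming Parseval's theorem.

Σ|x[n]|² = (1/N)Σ|X[k]|² = 27.0000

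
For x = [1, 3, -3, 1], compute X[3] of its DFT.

X[3] = Σ(n=0 to 3) x[n] · ω_4^(3n) where ω_4 = e^(-2πi/4)
= (1)·ω_4^0 + (3)·ω_4^3 + (-3)·ω_4^6 + (1)·ω_4^9

X[3] = 4+2i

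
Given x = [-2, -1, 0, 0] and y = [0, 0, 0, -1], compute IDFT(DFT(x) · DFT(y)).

(x ⊛ y)[n] = Σ(m=0 to 3) x[m] · y[(n-m) mod 4]

Computing each output sample:
(x ⊛ y)[0] = 1
(x ⊛ y)[1] = 0
(x ⊛ y)[2] = 0
(x ⊛ y)[3] = 2

x ⊛ y = [1, 0, 0, 2]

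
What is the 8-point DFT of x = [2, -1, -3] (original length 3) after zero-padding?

Original 3-point DFT: [-2, 4.0000-1.7321i, 4.0000+1.7321i]
Zero-padded 8-point DFT provides frequency interpolation.

DFT_8([x, 0, ...]) = [-2, 1.2929+3.7071i, 5+1i, 2.7071-2.2929i, 0, 2.7071+2.2929i, 5-1i, 1.2929-3.7071i]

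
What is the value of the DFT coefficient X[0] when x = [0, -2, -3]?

X[0] = Σ(n=0 to 2) x[n] · ω_3^0 = Σ x[n]
= (0) + (-2) + (-3)

X[0] = -5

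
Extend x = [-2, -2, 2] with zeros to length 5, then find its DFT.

Original 3-point DFT: [-2, -2.0000+3.4641i, -2.0000-3.4641i]
Zero-padded 5-point DFT provides frequency interpolation.

DFT_5([x, 0, ...]) = [-2, -4.2361+0.7265i, 0.2361+3.0777i, 0.2361-3.0777i, -4.2361-0.7265i]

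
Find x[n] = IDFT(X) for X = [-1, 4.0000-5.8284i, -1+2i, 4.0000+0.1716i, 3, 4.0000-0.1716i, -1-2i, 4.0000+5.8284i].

x[n] = (1/8) Σ(k=0 to 7) X[k] · e^(2πikn/8)

Computing each x[n]:
x[0] = 2
x[1] = 0
x[2] = 2
x[3] = 1
x[4] = -2
x[5] = -2
x[6] = -1
x[7] = -1

x = [2, 0, 2, 1, -2, -2, -1, -1]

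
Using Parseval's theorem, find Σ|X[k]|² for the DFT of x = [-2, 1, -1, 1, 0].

Parseval: Σ|x[n]|² = (1/N)Σ|X[k]|², so Σ|X[k]|² = N·Σ|x[n]|² = 5·7.0000

Σ|X[k]|² = N·Σ|x[n]|² = 5·7.0000 = 35.0000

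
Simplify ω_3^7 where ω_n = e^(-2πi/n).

Since ω_3^3 = 1, powers reduce modulo 3.
7 mod 3 = 1
So ω_3^7 = ω_3^1 = e^(-2πi·1/3)

ω_3^7 = ω_3^1 = -0.5000-0.8660i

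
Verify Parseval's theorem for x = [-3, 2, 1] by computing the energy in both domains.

Time domain:
Σ|x[n]|² = |-3|² + |2|² + |1|² = 14.0000

Frequency domain:
(1/3)Σ|X[k]|² = (1/3)(|0|² + |-4.5000-0.8660i|² + |-4.5000+0.8660i|²) = (1/3)·42.0000 = 14.0000

Both sides agree, confirming Parseval's theorem.

Σ|x[n]|² = (1/N)Σ|X[k]|² = 14.0000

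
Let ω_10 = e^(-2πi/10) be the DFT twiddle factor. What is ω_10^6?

ω_10^6 = e^(-2πi·6/10)
= cos(-2π·6/10) + i·sin(-2π·6/10)
= cos(-12π/10) + i·sin(-12π/10)

ω_10^6 = cos(-12π/10) + i·sin(-12π/10) = -0.8090+0.5878i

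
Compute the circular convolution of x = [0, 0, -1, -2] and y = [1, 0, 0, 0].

(x ⊛ y)[n] = Σ(m=0 to 3) x[m] · y[(n-m) mod 4]

Computing each output sample:
(x ⊛ y)[0] = 0
(x ⊛ y)[1] = 0
(x ⊛ y)[2] = -1
(x ⊛ y)[3] = -2

x ⊛ y = [0, 0, -1, -2]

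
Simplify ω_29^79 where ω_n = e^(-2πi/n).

Since ω_29^29 = 1, powers reduce modulo 29.
79 mod 29 = 21
So ω_29^79 = ω_29^21 = e^(-2πi·21/29)

ω_29^79 = ω_29^21 = -0.1618+0.9868i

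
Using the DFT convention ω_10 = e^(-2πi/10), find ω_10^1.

ω_10^1 = e^(-2πi·1/10)
= cos(-2π·1/10) + i·sin(-2π·1/10)
= cos(-2π/10) + i·sin(-2π/10)

ω_10^1 = cos(-2π/10) + i·sin(-2π/10) = 0.8090-0.5878i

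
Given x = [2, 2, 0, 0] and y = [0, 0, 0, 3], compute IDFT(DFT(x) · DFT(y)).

(x ⊛ y)[n] = Σ(m=0 to 3) x[m] · y[(n-m) mod 4]

Computing each output sample:
(x ⊛ y)[0] = 6
(x ⊛ y)[1] = 0
(x ⊛ y)[2] = 0
(x ⊛ y)[3] = 6

x ⊛ y = [6, 0, 0, 6]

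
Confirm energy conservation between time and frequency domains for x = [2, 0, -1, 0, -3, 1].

Time domain:
Σ|x[n]|² = |2|² + |0|² + |-1|² + |0|² + |-3|² + |1|² = 15.0000

Frequency domain:
(1/6)Σ|X[k]|² = (1/6)(|-1|² + |4.5000-0.8660i|² + |3.5000+2.5981i|² + |-3|² + |3.5000-2.5981i|² + |4.5000+0.8660i|²) = (1/6)·90.0000 = 15.0000

Both sides agree, confirming Parseval's theorem.

Σ|x[n]|² = (1/N)Σ|X[k]|² = 15.0000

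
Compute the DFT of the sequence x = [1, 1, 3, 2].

X[k] = Σ(n=0 to 3) x[n] · ω_4^(nk)
where ω_4 = e^(-2πi/4)

Computing each X[k]:
X[0] = 7
X[1] = -2+1i
X[2] = 1
X[3] = -2-1i

X = [7, -2+1i, 1, -2-1i]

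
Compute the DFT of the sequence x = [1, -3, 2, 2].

X[k] = Σ(n=0 to 3) x[n] · ω_4^(nk)
where ω_4 = e^(-2πi/4)

Computing each X[k]:
X[0] = 2
X[1] = -1+5i
X[2] = 4
X[3] = -1-5i

X = [2, -1+5i, 4, -1-5i]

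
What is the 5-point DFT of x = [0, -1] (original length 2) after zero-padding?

Original 2-point DFT: [-1, 1]
Zero-padded 5-point DFT provides frequency interpolation.

DFT_5([x, 0, ...]) = [-1, -0.3090+0.9511i, 0.8090+0.5878i, 0.8090-0.5878i, -0.3090-0.9511i]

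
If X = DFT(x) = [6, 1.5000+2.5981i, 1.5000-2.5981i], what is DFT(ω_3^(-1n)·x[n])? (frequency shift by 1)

Modulation property: DFT(ω_3^(-1n)·x[n]) = X[(k-1) mod 3], so circularly shift X by 1 positions.

X[k-1] = [1.5000-2.5981i, 6, 1.5000+2.5981i]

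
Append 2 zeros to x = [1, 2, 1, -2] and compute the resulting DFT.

Original 4-point DFT: [2, -4i, 2, 4i]
Zero-padded 6-point DFT provides frequency interpolation.

DFT_6([x, 0, ...]) = [2, 3.5000-2.5981i, -2.5000-0.8660i, 2, -2.5000+0.8660i, 3.5000+2.5981i]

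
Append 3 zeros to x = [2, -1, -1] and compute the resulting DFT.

Original 3-point DFT: [0, 3, 3]
Zero-padded 6-point DFT provides frequency interpolation.

DFT_6([x, 0, ...]) = [0, 2.0000+1.7321i, 3, 2, 3, 2.0000-1.7321i]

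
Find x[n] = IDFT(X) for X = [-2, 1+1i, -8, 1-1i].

x[n] = (1/4) Σ(k=0 to 3) X[k] · e^(2πikn/4)

Computing each x[n]:
x[0] = -2
x[1] = 1
x[2] = -3
x[3] = 2

x = [-2, 1, -3, 2]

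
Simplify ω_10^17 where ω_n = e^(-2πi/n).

Since ω_10^10 = 1, powers reduce modulo 10.
17 mod 10 = 7
So ω_10^17 = ω_10^7 = e^(-2πi·7/10)

ω_10^17 = ω_10^7 = -0.3090+0.9511i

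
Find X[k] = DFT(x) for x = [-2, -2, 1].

X[k] = Σ(n=0 to 2) x[n] · ω_3^(nk)
where ω_3 = e^(-2πi/3)

Computing each X[k]:
X[0] = -3
X[1] = -1.5000+2.5981i
X[2] = -1.5000-2.5981i

X = [-3, -1.5000+2.5981i, -1.5000-2.5981i]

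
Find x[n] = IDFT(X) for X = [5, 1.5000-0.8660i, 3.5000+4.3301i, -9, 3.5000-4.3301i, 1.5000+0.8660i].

x[n] = (1/6) Σ(k=0 to 5) X[k] · e^(2πikn/6)

Computing each x[n]:
x[0] = 1
x[1] = 1
x[2] = 0
x[3] = 3
x[4] = -3
x[5] = 3

x = [1, 1, 0, 3, -3, 3]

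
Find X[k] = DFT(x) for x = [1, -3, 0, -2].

X[k] = Σ(n=0 to 3) x[n] · ω_4^(nk)
where ω_4 = e^(-2πi/4)

Computing each X[k]:
X[0] = -4
X[1] = 1+1i
X[2] = 6
X[3] = 1-1i

X = [-4, 1+1i, 6, 1-1i]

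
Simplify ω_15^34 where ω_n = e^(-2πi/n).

Since ω_15^15 = 1, powers reduce modulo 15.
34 mod 15 = 4
So ω_15^34 = ω_15^4 = e^(-2πi·4/15)

ω_15^34 = ω_15^4 = -0.1045-0.9945i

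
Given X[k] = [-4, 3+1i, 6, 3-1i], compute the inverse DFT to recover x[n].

x[n] = (1/4) Σ(k=0 to 3) X[k] · e^(2πikn/4)

Computing each x[n]:
x[0] = 2
x[1] = -3
x[2] = -1
x[3] = -2

x = [2, -3, -1, -2]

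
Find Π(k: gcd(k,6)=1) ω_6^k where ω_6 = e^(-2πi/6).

The primitive 6th roots of unity are ω_6^k for k coprime to 6: k ∈ {1, 5}
Their product equals the constant term of the cyclotomic polynomial Φ_6(x) up to sign.
For n ≥ 3, the product of all primitive nth roots of unity is 1. (For n=1 it is 1; for n=2 it is -1.)

1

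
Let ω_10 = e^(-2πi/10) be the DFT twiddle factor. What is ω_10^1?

ω_10^1 = e^(-2πi·1/10)
= cos(-2π·1/10) + i·sin(-2π·1/10)
= cos(-2π/10) + i·sin(-2π/10)

ω_10^1 = cos(-2π/10) + i·sin(-2π/10) = 0.8090-0.5878i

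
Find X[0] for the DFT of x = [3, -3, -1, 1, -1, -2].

X[0] = Σ(n=0 to 5) x[n] · ω_6^0 = Σ x[n]
= (3) + (-3) + (-1) + (1) + (-1) + (-2)

X[0] = -3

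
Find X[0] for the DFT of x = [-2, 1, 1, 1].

X[0] = Σ(n=0 to 3) x[n] · ω_4^0 = Σ x[n]
= (-2) + (1) + (1) + (1)

X[0] = 1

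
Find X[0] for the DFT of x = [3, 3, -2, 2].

X[0] = Σ(n=0 to 3) x[n] · ω_4^0 = Σ x[n]
= (3) + (3) + (-2) + (2)

X[0] = 6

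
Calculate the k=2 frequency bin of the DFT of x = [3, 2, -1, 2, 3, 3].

X[2] = Σ(n=0 to 5) x[n] · ω_6^(2n) where ω_6 = e^(-2πi/6)
= (3)·ω_6^0 + (2)·ω_6^2 + (-1)·ω_6^4 + (2)·ω_6^6 + (3)·ω_6^8 + (3)·ω_6^10

X[2] = 1.5000-2.5981i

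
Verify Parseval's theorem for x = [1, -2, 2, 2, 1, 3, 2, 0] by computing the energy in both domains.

Time domain:
Σ|x[n]|² = |1|² + |-2|² + |2|² + |2|² + |1|² + |3|² + |2|² + |0|² = 27.0000

Frequency domain:
(1/8)Σ|X[k]|² = (1/8)(|9|² + |-4.9497+2.1213i|² + |-2+1i|² + |4.9497+2.1213i|² + |3|² + |4.9497-2.1213i|² + |-2-1i|² + |-4.9497-2.1213i|²) = (1/8)·216.0000 = 27.0000

Both sides agree, confirming Parseval's theorem.

Σ|x[n]|² = (1/N)Σ|X[k]|² = 27.0000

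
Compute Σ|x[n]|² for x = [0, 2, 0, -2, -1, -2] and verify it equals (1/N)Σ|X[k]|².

Time domain:
Σ|x[n]|² = |0|² + |2|² + |0|² + |-2|² + |-1|² + |-2|² = 13.0000

Frequency domain:
(1/6)Σ|X[k]|² = (1/6)(|-3|² + |2.5000-4.3301i|² + |-1.5000-2.5981i|² + |1|² + |-1.5000+2.5981i|² + |2.5000+4.3301i|²) = (1/6)·78.0000 = 13.0000

Both sides agree, confirming Parseval's theorem.

Σ|x[n]|² = (1/N)Σ|X[k]|² = 13.0000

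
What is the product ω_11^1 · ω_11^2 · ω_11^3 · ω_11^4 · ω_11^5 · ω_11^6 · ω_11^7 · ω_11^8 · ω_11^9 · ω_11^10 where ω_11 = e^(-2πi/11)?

The primitive 11th roots of unity are ω_11^k for k coprime to 11: k ∈ {1, 2, 3, 4, 5, 6, 7, 8, 9, 10}
Their product equals the constant term of the cyclotomic polynomial Φ_11(x) up to sign.
For n ≥ 3, the product of all primitive nth roots of unity is 1. (For n=1 it is 1; for n=2 it is -1.)

1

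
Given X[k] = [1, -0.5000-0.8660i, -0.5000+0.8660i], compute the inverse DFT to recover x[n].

x[n] = (1/3) Σ(k=0 to 2) X[k] · e^(2πikn/3)

Computing each x[n]:
x[0] = 0
x[1] = 1
x[2] = 0

x = [0, 1, 0]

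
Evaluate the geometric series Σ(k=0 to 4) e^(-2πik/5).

Sum of all nth roots of unity equals 0 for n > 1 (geometric series with r ≠ 1).

0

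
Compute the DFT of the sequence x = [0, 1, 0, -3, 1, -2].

X[k] = Σ(n=0 to 5) x[n] · ω_6^(nk)
where ω_6 = e^(-2πi/6)

Computing each X[k]:
X[0] = -3
X[1] = 2.0000-1.7321i
X[2] = -3.0000-3.4641i
X[3] = 5
X[4] = -3.0000+3.4641i
X[5] = 2.0000+1.7321i

X = [-3, 2.0000-1.7321i, -3.0000-3.4641i, 5, -3.0000+3.4641i, 2.0000+1.7321i]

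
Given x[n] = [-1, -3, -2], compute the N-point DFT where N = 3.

X[k] = Σ(n=0 to 2) x[n] · ω_3^(nk)
where ω_3 = e^(-2πi/3)

Computing each X[k]:
X[0] = -6
X[1] = 1.5000+0.8660i
X[2] = 1.5000-0.8660i

X = [-6, 1.5000+0.8660i, 1.5000-0.8660i]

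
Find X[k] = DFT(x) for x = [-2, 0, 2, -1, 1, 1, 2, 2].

X[k] = Σ(n=0 to 7) x[n] · ω_8^(nk)
where ω_8 = e^(-2πi/8)

Computing each X[k]:
X[0] = 5
X[1] = -1.5858+2.8284i
X[2] = -5
X[3] = -4.4142+2.8284i
X[4] = 1
X[5] = -4.4142-2.8284i
X[6] = -5
X[7] = -1.5858-2.8284i

X = [5, -1.5858+2.8284i, -5, -4.4142+2.8284i, 1, -4.4142-2.8284i, -5, -1.5858-2.8284i]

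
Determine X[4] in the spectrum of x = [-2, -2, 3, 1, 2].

X[4] = Σ(n=0 to 4) x[n] · ω_5^(4n) where ω_5 = e^(-2πi/5)
= (-2)·ω_5^0 + (-2)·ω_5^4 + (3)·ω_5^8 + (1)·ω_5^12 + (2)·ω_5^16

X[4] = -5.2361-2.6287i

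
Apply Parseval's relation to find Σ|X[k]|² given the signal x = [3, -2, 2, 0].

Parseval: Σ|x[n]|² = (1/N)Σ|X[k]|², so Σ|X[k]|² = N·Σ|x[n]|² = 4·17.0000

Σ|X[k]|² = N·Σ|x[n]|² = 4·17.0000 = 68.0000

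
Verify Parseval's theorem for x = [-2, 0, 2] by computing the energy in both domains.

Time domain:
Σ|x[n]|² = |-2|² + |0|² + |2|² = 8.0000

Frequency domain:
(1/3)Σ|X[k]|² = (1/3)(|0|² + |-3.0000+1.7321i|² + |-3.0000-1.7321i|²) = (1/3)·24.0000 = 8.0000

Both sides agree, confirming Parseval's theorem.

Σ|x[n]|² = (1/N)Σ|X[k]|² = 8.0000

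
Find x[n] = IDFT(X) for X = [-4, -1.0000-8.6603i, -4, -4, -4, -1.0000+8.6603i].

x[n] = (1/6) Σ(k=0 to 5) X[k] · e^(2πikn/6)

Computing each x[n]:
x[0] = -3
x[1] = 3
x[2] = 2
x[3] = -1
x[4] = -3
x[5] = -2

x = [-3, 3, 2, -1, -3, -2]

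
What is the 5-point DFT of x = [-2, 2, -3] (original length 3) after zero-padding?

Original 3-point DFT: [-3, -1.5000-4.3301i, -1.5000+4.3301i]
Zero-padded 5-point DFT provides frequency interpolation.

DFT_5([x, 0, ...]) = [-3, 1.0451-0.1388i, -4.5451-4.0287i, -4.5451+4.0287i, 1.0451+0.1388i]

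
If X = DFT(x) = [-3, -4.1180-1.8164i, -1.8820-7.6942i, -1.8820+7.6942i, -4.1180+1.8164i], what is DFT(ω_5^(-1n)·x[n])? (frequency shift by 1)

Modulation property: DFT(ω_5^(-1n)·x[n]) = X[(k-1) mod 5], so circularly shift X by 1 positions.

X[k-1] = [-4.1180+1.8164i, -3, -4.1180-1.8164i, -1.8820-7.6942i, -1.8820+7.6942i]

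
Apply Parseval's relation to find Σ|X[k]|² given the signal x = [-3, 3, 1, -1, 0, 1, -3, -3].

Parseval: Σ|x[n]|² = (1/N)Σ|X[k]|², so Σ|X[k]|² = N·Σ|x[n]|² = 8·39.0000

Σ|X[k]|² = N·Σ|x[n]|² = 8·39.0000 = 312.0000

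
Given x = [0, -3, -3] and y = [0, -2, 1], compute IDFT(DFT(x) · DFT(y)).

(x ⊛ y)[n] = Σ(m=0 to 2) x[m] · y[(n-m) mod 3]

Computing each output sample:
(x ⊛ y)[0] = 3
(x ⊛ y)[1] = -3
(x ⊛ y)[2] = 6

x ⊛ y = [3, -3, 6]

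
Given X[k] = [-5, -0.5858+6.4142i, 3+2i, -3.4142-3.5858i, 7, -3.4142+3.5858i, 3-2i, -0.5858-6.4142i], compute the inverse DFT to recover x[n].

x[n] = (1/8) Σ(k=0 to 7) X[k] · e^(2πikn/8)

Computing each x[n]:
x[0] = 0
x[1] = -2
x[2] = -3
x[3] = -2
x[4] = 2
x[5] = -2
x[6] = 2
x[7] = 0

x = [0, -2, -3, -2, 2, -2, 2, 0]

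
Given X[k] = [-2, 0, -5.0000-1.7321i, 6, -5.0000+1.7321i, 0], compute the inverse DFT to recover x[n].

x[n] = (1/6) Σ(k=0 to 5) X[k] · e^(2πikn/6)

Computing each x[n]:
x[0] = -1
x[1] = 0
x[2] = 1
x[3] = -3
x[4] = 2
x[5] = -1

x = [-1, 0, 1, -3, 2, -1]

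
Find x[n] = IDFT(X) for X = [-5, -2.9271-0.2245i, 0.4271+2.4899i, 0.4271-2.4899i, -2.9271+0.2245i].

x[n] = (1/5) Σ(k=0 to 4) X[k] · e^(2πikn/5)

Computing each x[n]:
x[0] = -2
x[1] = -2
x[2] = 1
x[3] = -1
x[4] = -1

x = [-2, -2, 1, -1, -1]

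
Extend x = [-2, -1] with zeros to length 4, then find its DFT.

Original 2-point DFT: [-3, -1]
Zero-padded 4-point DFT provides frequency interpolation.

DFT_4([x, 0, ...]) = [-3, -2+1i, -1, -2-1i]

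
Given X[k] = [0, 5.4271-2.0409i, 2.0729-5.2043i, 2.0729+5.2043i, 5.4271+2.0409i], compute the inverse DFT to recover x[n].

x[n] = (1/5) Σ(k=0 to 4) X[k] · e^(2πikn/5)

Computing each x[n]:
x[0] = 3
x[1] = 2
x[2] = -3
x[3] = 0
x[4] = -2

x = [3, 2, -3, 0, -2]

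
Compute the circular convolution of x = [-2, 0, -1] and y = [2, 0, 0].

(x ⊛ y)[n] = Σ(m=0 to 2) x[m] · y[(n-m) mod 3]

Computing each output sample:
(x ⊛ y)[0] = -4
(x ⊛ y)[1] = 0
(x ⊛ y)[2] = -2

x ⊛ y = [-4, 0, -2]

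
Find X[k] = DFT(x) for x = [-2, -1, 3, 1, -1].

X[k] = Σ(n=0 to 4) x[n] · ω_5^(nk)
where ω_5 = e^(-2πi/5)

Computing each X[k]:
X[0] = 0
X[1] = -5.8541-1.1756i
X[2] = 0.8541+1.9021i
X[3] = 0.8541-1.9021i
X[4] = -5.8541+1.1756i

X = [0, -5.8541-1.1756i, 0.8541+1.9021i, 0.8541-1.9021i, -5.8541+1.1756i]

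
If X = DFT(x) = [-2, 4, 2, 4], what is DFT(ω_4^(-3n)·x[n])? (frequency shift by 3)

Modulation property: DFT(ω_4^(-3n)·x[n]) = X[(k-3) mod 4], so circularly shift X by 3 positions.

X[k-3] = [4, 2, 4, -2]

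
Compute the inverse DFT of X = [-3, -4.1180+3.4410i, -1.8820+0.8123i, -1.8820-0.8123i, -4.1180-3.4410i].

x[n] = (1/5) Σ(k=0 to 4) X[k] · e^(2πikn/5)

Computing each x[n]:
x[0] = -3
x[1] = -2
x[2] = 0
x[3] = 1
x[4] = 1

x = [-3, -2, 0, 1, 1]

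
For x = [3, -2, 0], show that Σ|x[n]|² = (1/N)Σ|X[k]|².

Time domain:
Σ|x[n]|² = |3|² + |-2|² + |0|² = 13.0000

Frequency domain:
(1/3)Σ|X[k]|² = (1/3)(|1|² + |4.0000+1.7321i|² + |4.0000-1.7321i|²) = (1/3)·39.0000 = 13.0000

Both sides agree, confirming Parseval's theorem.

Σ|x[n]|² = (1/N)Σ|X[k]|² = 13.0000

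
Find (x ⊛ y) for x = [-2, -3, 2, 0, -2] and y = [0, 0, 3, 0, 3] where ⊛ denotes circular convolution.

(x ⊛ y)[n] = Σ(m=0 to 4) x[m] · y[(n-m) mod 5]

Computing each output sample:
(x ⊛ y)[0] = -9
(x ⊛ y)[1] = 0
(x ⊛ y)[2] = -6
(x ⊛ y)[3] = -15
(x ⊛ y)[4] = 0

x ⊛ y = [-9, 0, -6, -15, 0]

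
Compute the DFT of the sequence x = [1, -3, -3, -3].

X[k] = Σ(n=0 to 3) x[n] · ω_4^(nk)
where ω_4 = e^(-2πi/4)

Computing each X[k]:
X[0] = -8
X[1] = 4
X[2] = 4
X[3] = 4

X = [-8, 4, 4, 4]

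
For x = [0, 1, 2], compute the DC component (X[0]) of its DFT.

X[0] = Σ(n=0 to 2) x[n] · ω_3^0 = Σ x[n]
= (0) + (1) + (2)

X[0] = 3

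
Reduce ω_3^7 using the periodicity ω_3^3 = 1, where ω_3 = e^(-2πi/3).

Since ω_3^3 = 1, powers reduce modulo 3.
7 mod 3 = 1
So ω_3^7 = ω_3^1 = e^(-2πi·1/3)

ω_3^7 = ω_3^1 = -0.5000-0.8660i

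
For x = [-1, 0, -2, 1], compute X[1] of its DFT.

X[1] = Σ(n=0 to 3) x[n] · ω_4^(1n) where ω_4 = e^(-2πi/4)
= (-1)·ω_4^0 + (0)·ω_4^1 + (-2)·ω_4^2 + (1)·ω_4^3

X[1] = 1+1i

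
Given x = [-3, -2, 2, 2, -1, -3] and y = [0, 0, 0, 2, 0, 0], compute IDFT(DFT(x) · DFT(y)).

(x ⊛ y)[n] = Σ(m=0 to 5) x[m] · y[(n-m) mod 6]

Computing each output sample:
(x ⊛ y)[0] = 4
(x ⊛ y)[1] = -2
(x ⊛ y)[2] = -6
(x ⊛ y)[3] = -6
(x ⊛ y)[4] = -4
(x ⊛ y)[5] = 4

x ⊛ y = [4, -2, -6, -6, -4, 4]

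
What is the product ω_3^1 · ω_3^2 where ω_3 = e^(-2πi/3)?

The primitive 3rd roots of unity are ω_3^k for k coprime to 3: k ∈ {1, 2}
Their product equals the constant term of the cyclotomic polynomial Φ_3(x) up to sign.
For n ≥ 3, the product of all primitive nth roots of unity is 1. (For n=1 it is 1; for n=2 it is -1.)

1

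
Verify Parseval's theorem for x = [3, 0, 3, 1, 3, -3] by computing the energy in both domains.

Time domain:
Σ|x[n]|² = |3|² + |0|² + |3|² + |1|² + |3|² + |-3|² = 37.0000

Frequency domain:
(1/6)Σ|X[k]|² = (1/6)(|7|² + |-2.5000-2.5981i|² + |2.5000-2.5981i|² + |11|² + |2.5000+2.5981i|² + |-2.5000+2.5981i|²) = (1/6)·222.0000 = 37.0000

Both sides agree, confirming Parseval's theorem.

Σ|x[n]|² = (1/N)Σ|X[k]|² = 37.0000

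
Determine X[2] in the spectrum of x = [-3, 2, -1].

X[2] = Σ(n=0 to 2) x[n] · ω_3^(2n) where ω_3 = e^(-2πi/3)
= (-3)·ω_3^0 + (2)·ω_3^2 + (-1)·ω_3^4

X[2] = -3.5000+2.5981i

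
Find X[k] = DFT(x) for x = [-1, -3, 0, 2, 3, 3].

X[k] = Σ(n=0 to 5) x[n] · ω_6^(nk)
where ω_6 = e^(-2πi/6)

Computing each X[k]:
X[0] = 4
X[1] = -4.5000+7.7942i
X[2] = -0.5000+2.5981i
X[3] = 0
X[4] = -0.5000-2.5981i
X[5] = -4.5000-7.7942i

X = [4, -4.5000+7.7942i, -0.5000+2.5981i, 0, -0.5000-2.5981i, -4.5000-7.7942i]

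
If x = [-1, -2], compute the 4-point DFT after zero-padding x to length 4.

Original 2-point DFT: [-3, 1]
Zero-padded 4-point DFT provides frequency interpolation.

DFT_4([x, 0, ...]) = [-3, -1+2i, 1, -1-2i]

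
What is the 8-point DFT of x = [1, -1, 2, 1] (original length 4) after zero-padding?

Original 4-point DFT: [3, -1+2i, 3, -1-2i]
Zero-padded 8-point DFT provides frequency interpolation.

DFT_8([x, 0, ...]) = [3, -0.4142-2.0000i, -1+2i, 2.4142+2.0000i, 3, 2.4142-2.0000i, -1-2i, -0.4142+2.0000i]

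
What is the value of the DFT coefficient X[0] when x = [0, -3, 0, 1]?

X[0] = Σ(n=0 to 3) x[n] · ω_4^0 = Σ x[n]
= (0) + (-3) + (0) + (1)

X[0] = -2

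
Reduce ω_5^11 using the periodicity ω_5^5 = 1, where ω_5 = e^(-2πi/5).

Since ω_5^5 = 1, powers reduce modulo 5.
11 mod 5 = 1
So ω_5^11 = ω_5^1 = e^(-2πi·1/5)

ω_5^11 = ω_5^1 = 0.3090-0.9511i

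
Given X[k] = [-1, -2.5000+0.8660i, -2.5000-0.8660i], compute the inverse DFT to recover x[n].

x[n] = (1/3) Σ(k=0 to 2) X[k] · e^(2πikn/3)

Computing each x[n]:
x[0] = -2
x[1] = 0
x[2] = 1

x = [-2, 0, 1]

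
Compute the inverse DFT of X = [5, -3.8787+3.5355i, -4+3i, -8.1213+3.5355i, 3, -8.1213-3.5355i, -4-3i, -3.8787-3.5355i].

x[n] = (1/8) Σ(k=0 to 7) X[k] · e^(2πikn/8)

Computing each x[n]:
x[0] = -3
x[1] = -1
x[2] = 2
x[3] = -1
x[4] = 3
x[5] = 0
x[6] = 2
x[7] = 3

x = [-3, -1, 2, -1, 3, 0, 2, 3]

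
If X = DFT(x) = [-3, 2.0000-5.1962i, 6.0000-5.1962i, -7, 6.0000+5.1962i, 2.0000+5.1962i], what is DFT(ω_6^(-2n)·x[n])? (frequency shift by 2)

Modulation property: DFT(ω_6^(-2n)·x[n]) = X[(k-2) mod 6], so circularly shift X by 2 positions.

X[k-2] = [6.0000+5.1962i, 2.0000+5.1962i, -3, 2.0000-5.1962i, 6.0000-5.1962i, -7]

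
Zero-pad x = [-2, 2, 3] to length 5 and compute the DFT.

Original 3-point DFT: [3, -4.5000+0.8660i, -4.5000-0.8660i]
Zero-padded 5-point DFT provides frequency interpolation.

DFT_5([x, 0, ...]) = [3, -3.8090-3.6655i, -2.6910+1.6776i, -2.6910-1.6776i, -3.8090+3.6655i]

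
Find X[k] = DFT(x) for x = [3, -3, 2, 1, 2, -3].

X[k] = Σ(n=0 to 5) x[n] · ω_6^(nk)
where ω_6 = e^(-2πi/6)

Computing each X[k]:
X[0] = 2
X[1] = -3
X[2] = 5
X[3] = 12
X[4] = 5
X[5] = -3

X = [2, -3, 5, 12, 5, -3]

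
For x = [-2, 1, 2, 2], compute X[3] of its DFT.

X[3] = Σ(n=0 to 3) x[n] · ω_4^(3n) where ω_4 = e^(-2πi/4)
= (-2)·ω_4^0 + (1)·ω_4^3 + (2)·ω_4^6 + (2)·ω_4^9

X[3] = -4-1i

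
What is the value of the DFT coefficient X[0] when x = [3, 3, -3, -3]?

X[0] = Σ(n=0 to 3) x[n] · ω_4^0 = Σ x[n]
= (3) + (3) + (-3) + (-3)

X[0] = 0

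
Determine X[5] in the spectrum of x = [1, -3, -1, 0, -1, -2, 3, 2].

X[5] = Σ(n=0 to 7) x[n] · ω_8^(5n) where ω_8 = e^(-2πi/8)
= (1)·ω_8^0 + (-3)·ω_8^5 + (-1)·ω_8^10 + (0)·ω_8^15 + (-1)·ω_8^20 + (-2)·ω_8^25 + (3)·ω_8^30 + (2)·ω_8^35

X[5] = 1.2929+1.8787i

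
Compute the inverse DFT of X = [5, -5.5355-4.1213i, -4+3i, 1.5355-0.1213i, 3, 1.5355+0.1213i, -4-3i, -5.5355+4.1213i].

x[n] = (1/8) Σ(k=0 to 7) X[k] · e^(2πikn/8)

Computing each x[n]:
x[0] = -1
x[1] = -1
x[2] = 3
x[3] = 3
x[4] = 1
x[5] = 0
x[6] = 1
x[7] = -1

x = [-1, -1, 3, 3, 1, 0, 1, -1]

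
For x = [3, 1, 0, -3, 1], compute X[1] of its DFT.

X[1] = Σ(n=0 to 4) x[n] · ω_5^(1n) where ω_5 = e^(-2πi/5)
= (3)·ω_5^0 + (1)·ω_5^1 + (0)·ω_5^2 + (-3)·ω_5^3 + (1)·ω_5^4

X[1] = 6.0451-1.7634i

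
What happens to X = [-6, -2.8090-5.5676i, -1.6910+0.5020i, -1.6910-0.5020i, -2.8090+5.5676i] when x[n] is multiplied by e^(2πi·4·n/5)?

Modulation property: DFT(ω_5^(-4n)·x[n]) = X[(k-4) mod 5], so circularly shift X by 4 positions.

X[k-4] = [-2.8090-5.5676i, -1.6910+0.5020i, -1.6910-0.5020i, -2.8090+5.5676i, -6]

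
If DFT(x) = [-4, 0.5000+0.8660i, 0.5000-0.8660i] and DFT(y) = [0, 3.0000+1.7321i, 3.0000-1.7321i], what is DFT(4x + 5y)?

By linearity: DFT(4x + 5y) = 4·DFT(x) + 5·DFT(y)
= 4·[-4, 0.5000+0.8660i, 0.5000-0.8660i] + 5·[0, 3.0000+1.7321i, 3.0000-1.7321i]

Computing element-wise:
Z[0] = 4·(-4) + 5·(0) = -16
Z[1] = 4·(0.5000+0.8660i) + 5·(3.0000+1.7321i) = 17.0000+12.1245i
Z[2] = 4·(0.5000-0.8660i) + 5·(3.0000-1.7321i) = 17.0000-12.1245i

DFT(4x + 5y) = 4·X + 5·Y = [-16, 17.0000+12.1245i, 17.0000-12.1245i]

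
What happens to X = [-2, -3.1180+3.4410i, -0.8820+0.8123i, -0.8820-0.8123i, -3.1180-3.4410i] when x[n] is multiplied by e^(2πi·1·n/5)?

Modulation property: DFT(ω_5^(-1n)·x[n]) = X[(k-1) mod 5], so circularly shift X by 1 positions.

X[k-1] = [-3.1180-3.4410i, -2, -3.1180+3.4410i, -0.8820+0.8123i, -0.8820-0.8123i]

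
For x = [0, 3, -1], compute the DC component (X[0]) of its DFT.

X[0] = Σ(n=0 to 2) x[n] · ω_3^0 = Σ x[n]
= (0) + (3) + (-1)

X[0] = 2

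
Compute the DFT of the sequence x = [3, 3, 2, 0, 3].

X[k] = Σ(n=0 to 4) x[n] · ω_5^(nk)
where ω_5 = e^(-2πi/5)

Computing each X[k]:
X[0] = 11
X[1] = 3.2361-1.1756i
X[2] = -1.2361+1.9021i
X[3] = -1.2361-1.9021i
X[4] = 3.2361+1.1756i

X = [11, 3.2361-1.1756i, -1.2361+1.9021i, -1.2361-1.9021i, 3.2361+1.1756i]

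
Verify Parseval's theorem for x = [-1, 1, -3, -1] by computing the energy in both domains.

Time domain:
Σ|x[n]|² = |-1|² + |1|² + |-3|² + |-1|² = 12.0000

Frequency domain:
(1/4)Σ|X[k]|² = (1/4)(|-4|² + |2-2i|² + |-4|² + |2+2i|²) = (1/4)·48.0000 = 12.0000

Both sides agree, confirming Parseval's theorem.

Σ|x[n]|² = (1/N)Σ|X[k]|² = 12.0000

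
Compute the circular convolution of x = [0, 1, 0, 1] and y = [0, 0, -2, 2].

(x ⊛ y)[n] = Σ(m=0 to 3) x[m] · y[(n-m) mod 4]

Computing each output sample:
(x ⊛ y)[0] = 2
(x ⊛ y)[1] = -2
(x ⊛ y)[2] = 2
(x ⊛ y)[3] = -2

x ⊛ y = [2, -2, 2, -2]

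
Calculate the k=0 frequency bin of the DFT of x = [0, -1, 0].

X[0] = Σ(n=0 to 2) x[n] · ω_3^0 = Σ x[n]
= (0) + (-1) + (0)

X[0] = -1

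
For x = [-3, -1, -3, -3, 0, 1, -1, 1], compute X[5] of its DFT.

X[5] = Σ(n=0 to 7) x[n] · ω_8^(5n) where ω_8 = e^(-2πi/8)
= (-3)·ω_8^0 + (-1)·ω_8^5 + (-3)·ω_8^10 + (-3)·ω_8^15 + (0)·ω_8^20 + (1)·ω_8^25 + (-1)·ω_8^30 + (1)·ω_8^35

X[5] = -4.4142-2.2426i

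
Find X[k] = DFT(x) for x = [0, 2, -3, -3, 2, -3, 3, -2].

X[k] = Σ(n=0 to 7) x[n] · ω_8^(nk)
where ω_8 = e^(-2πi/8)

Computing each X[k]:
X[0] = -4
X[1] = 2.2426+3.1716i
X[2] = 2-4i
X[3] = -6.2426-8.8284i
X[4] = 8
X[5] = -6.2426+8.8284i
X[6] = 2+4i
X[7] = 2.2426-3.1716i

X = [-4, 2.2426+3.1716i, 2-4i, -6.2426-8.8284i, 8, -6.2426+8.8284i, 2+4i, 2.2426-3.1716i]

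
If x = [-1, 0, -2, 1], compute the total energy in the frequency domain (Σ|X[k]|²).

Parseval: Σ|x[n]|² = (1/N)Σ|X[k]|², so Σ|X[k]|² = N·Σ|x[n]|² = 4·6.0000

Σ|X[k]|² = N·Σ|x[n]|² = 4·6.0000 = 24.0000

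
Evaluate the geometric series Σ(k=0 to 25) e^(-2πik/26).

Sum of all nth roots of unity equals 0 for n > 1 (geometric series with r ≠ 1).

0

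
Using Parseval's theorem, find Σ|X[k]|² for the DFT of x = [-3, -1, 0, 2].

Parseval: Σ|x[n]|² = (1/N)Σ|X[k]|², so Σ|X[k]|² = N·Σ|x[n]|² = 4·14.0000

Σ|X[k]|² = N·Σ|x[n]|² = 4·14.0000 = 56.0000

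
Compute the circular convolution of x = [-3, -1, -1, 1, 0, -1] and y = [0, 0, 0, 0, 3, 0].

(x ⊛ y)[n] = Σ(m=0 to 5) x[m] · y[(n-m) mod 6]

Computing each output sample:
(x ⊛ y)[0] = -3
(x ⊛ y)[1] = 3
(x ⊛ y)[2] = 0
(x ⊛ y)[3] = -3
(x ⊛ y)[4] = -9
(x ⊛ y)[5] = -3

x ⊛ y = [-3, 3, 0, -3, -9, -3]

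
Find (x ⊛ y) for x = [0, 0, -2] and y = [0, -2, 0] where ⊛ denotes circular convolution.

(x ⊛ y)[n] = Σ(m=0 to 2) x[m] · y[(n-m) mod 3]

Computing each output sample:
(x ⊛ y)[0] = 4
(x ⊛ y)[1] = 0
(x ⊛ y)[2] = 0

x ⊛ y = [4, 0, 0]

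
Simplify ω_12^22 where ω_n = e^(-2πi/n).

Since ω_12^12 = 1, powers reduce modulo 12.
22 mod 12 = 10
So ω_12^22 = ω_12^10 = e^(-2πi·10/12)

ω_12^22 = ω_12^10 = 0.5000+0.8660i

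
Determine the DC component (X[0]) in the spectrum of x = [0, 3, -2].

X[0] = Σ(n=0 to 2) x[n] · ω_3^0 = Σ x[n]
= (0) + (3) + (-2)

X[0] = 1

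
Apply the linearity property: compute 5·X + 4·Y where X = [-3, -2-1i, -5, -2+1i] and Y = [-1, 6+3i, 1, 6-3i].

By linearity: DFT(5x + 4y) = 5·DFT(x) + 4·DFT(y)
= 5·[-3, -2-1i, -5, -2+1i] + 4·[-1, 6+3i, 1, 6-3i]

Computing element-wise:
Z[0] = 5·(-3) + 4·(-1) = -19
Z[1] = 5·(-2-1i) + 4·(6+3i) = 14+7i
Z[2] = 5·(-5) + 4·(1) = -21
Z[3] = 5·(-2+1i) + 4·(6-3i) = 14-7i

DFT(5x + 4y) = 5·X + 4·Y = [-19, 14+7i, -21, 14-7i]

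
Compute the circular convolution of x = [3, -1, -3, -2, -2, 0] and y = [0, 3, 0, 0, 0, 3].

(x ⊛ y)[n] = Σ(m=0 to 5) x[m] · y[(n-m) mod 6]

Computing each output sample:
(x ⊛ y)[0] = -3
(x ⊛ y)[1] = 0
(x ⊛ y)[2] = -9
(x ⊛ y)[3] = -15
(x ⊛ y)[4] = -6
(x ⊛ y)[5] = 3

x ⊛ y = [-3, 0, -9, -15, -6, 3]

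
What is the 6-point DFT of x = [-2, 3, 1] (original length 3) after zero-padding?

Original 3-point DFT: [2, -4.0000-1.7321i, -4.0000+1.7321i]
Zero-padded 6-point DFT provides frequency interpolation.

DFT_6([x, 0, ...]) = [2, -1.0000-3.4641i, -4.0000-1.7321i, -4, -4.0000+1.7321i, -1.0000+3.4641i]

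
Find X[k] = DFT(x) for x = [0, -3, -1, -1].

X[k] = Σ(n=0 to 3) x[n] · ω_4^(nk)
where ω_4 = e^(-2πi/4)

Computing each X[k]:
X[0] = -5
X[1] = 1+2i
X[2] = 3
X[3] = 1-2i

X = [-5, 1+2i, 3, 1-2i]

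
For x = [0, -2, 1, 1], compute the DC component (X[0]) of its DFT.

X[0] = Σ(n=0 to 3) x[n] · ω_4^0 = Σ x[n]
= (0) + (-2) + (1) + (1)

X[0] = 0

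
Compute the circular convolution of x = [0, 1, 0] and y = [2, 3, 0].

(x ⊛ y)[n] = Σ(m=0 to 2) x[m] · y[(n-m) mod 3]

Computing each output sample:
(x ⊛ y)[0] = 0
(x ⊛ y)[1] = 2
(x ⊛ y)[2] = 3

x ⊛ y = [0, 2, 3]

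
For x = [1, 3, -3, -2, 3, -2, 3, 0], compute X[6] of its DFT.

X[6] = Σ(n=0 to 7) x[n] · ω_8^(6n) where ω_8 = e^(-2πi/8)
= (1)·ω_8^0 + (3)·ω_8^6 + (-3)·ω_8^12 + (-2)·ω_8^18 + (3)·ω_8^24 + (-2)·ω_8^30 + (3)·ω_8^36 + (0)·ω_8^42

X[6] = 4+3i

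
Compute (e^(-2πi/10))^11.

Since ω_10^10 = 1, powers reduce modulo 10.
11 mod 10 = 1
So ω_10^11 = ω_10^1 = e^(-2πi·1/10)

ω_10^11 = ω_10^1 = 0.8090-0.5878i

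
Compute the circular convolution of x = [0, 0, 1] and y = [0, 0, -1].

(x ⊛ y)[n] = Σ(m=0 to 2) x[m] · y[(n-m) mod 3]

Computing each output sample:
(x ⊛ y)[0] = 0
(x ⊛ y)[1] = -1
(x ⊛ y)[2] = 0

x ⊛ y = [0, -1, 0]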